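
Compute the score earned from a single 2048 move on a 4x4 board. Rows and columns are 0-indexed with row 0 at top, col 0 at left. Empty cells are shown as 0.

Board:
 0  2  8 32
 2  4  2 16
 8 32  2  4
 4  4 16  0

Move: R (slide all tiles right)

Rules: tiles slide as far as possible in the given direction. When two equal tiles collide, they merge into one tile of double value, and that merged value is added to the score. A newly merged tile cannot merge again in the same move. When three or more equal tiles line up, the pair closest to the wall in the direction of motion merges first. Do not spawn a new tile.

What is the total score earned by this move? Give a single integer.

Answer: 8

Derivation:
Slide right:
row 0: [0, 2, 8, 32] -> [0, 2, 8, 32]  score +0 (running 0)
row 1: [2, 4, 2, 16] -> [2, 4, 2, 16]  score +0 (running 0)
row 2: [8, 32, 2, 4] -> [8, 32, 2, 4]  score +0 (running 0)
row 3: [4, 4, 16, 0] -> [0, 0, 8, 16]  score +8 (running 8)
Board after move:
 0  2  8 32
 2  4  2 16
 8 32  2  4
 0  0  8 16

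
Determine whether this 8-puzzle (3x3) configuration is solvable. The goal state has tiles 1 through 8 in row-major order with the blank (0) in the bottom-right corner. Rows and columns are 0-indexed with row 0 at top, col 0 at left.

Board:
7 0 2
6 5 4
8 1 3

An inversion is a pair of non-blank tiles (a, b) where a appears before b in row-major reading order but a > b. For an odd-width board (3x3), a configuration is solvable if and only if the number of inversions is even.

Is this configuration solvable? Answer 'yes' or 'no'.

Answer: yes

Derivation:
Inversions (pairs i<j in row-major order where tile[i] > tile[j] > 0): 18
18 is even, so the puzzle is solvable.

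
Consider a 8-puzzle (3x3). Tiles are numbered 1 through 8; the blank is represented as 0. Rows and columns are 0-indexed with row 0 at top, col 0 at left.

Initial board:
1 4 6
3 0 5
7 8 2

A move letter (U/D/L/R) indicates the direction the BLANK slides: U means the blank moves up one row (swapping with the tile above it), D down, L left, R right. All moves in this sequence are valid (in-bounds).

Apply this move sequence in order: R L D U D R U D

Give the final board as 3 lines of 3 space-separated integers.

After move 1 (R):
1 4 6
3 5 0
7 8 2

After move 2 (L):
1 4 6
3 0 5
7 8 2

After move 3 (D):
1 4 6
3 8 5
7 0 2

After move 4 (U):
1 4 6
3 0 5
7 8 2

After move 5 (D):
1 4 6
3 8 5
7 0 2

After move 6 (R):
1 4 6
3 8 5
7 2 0

After move 7 (U):
1 4 6
3 8 0
7 2 5

After move 8 (D):
1 4 6
3 8 5
7 2 0

Answer: 1 4 6
3 8 5
7 2 0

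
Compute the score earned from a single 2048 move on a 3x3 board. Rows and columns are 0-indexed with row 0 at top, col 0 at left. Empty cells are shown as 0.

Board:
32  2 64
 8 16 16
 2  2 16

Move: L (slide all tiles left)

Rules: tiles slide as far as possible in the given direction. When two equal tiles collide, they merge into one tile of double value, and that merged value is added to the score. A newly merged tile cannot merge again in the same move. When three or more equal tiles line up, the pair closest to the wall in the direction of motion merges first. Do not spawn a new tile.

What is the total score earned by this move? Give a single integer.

Slide left:
row 0: [32, 2, 64] -> [32, 2, 64]  score +0 (running 0)
row 1: [8, 16, 16] -> [8, 32, 0]  score +32 (running 32)
row 2: [2, 2, 16] -> [4, 16, 0]  score +4 (running 36)
Board after move:
32  2 64
 8 32  0
 4 16  0

Answer: 36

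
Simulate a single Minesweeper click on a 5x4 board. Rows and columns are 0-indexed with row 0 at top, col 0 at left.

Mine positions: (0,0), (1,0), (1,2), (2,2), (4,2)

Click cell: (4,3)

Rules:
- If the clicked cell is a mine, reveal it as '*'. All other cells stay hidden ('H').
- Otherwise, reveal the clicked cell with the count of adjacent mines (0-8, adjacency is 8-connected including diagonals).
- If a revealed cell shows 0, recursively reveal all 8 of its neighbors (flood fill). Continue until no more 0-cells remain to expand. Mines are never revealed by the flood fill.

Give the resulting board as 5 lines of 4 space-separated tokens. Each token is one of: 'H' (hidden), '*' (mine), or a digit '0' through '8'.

H H H H
H H H H
H H H H
H H H H
H H H 1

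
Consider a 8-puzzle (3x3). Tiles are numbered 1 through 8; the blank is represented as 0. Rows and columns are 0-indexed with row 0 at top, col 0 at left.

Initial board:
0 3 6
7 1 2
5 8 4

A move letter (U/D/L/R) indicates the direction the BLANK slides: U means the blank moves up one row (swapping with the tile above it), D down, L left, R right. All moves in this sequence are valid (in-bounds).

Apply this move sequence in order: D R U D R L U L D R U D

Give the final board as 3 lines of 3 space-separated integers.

After move 1 (D):
7 3 6
0 1 2
5 8 4

After move 2 (R):
7 3 6
1 0 2
5 8 4

After move 3 (U):
7 0 6
1 3 2
5 8 4

After move 4 (D):
7 3 6
1 0 2
5 8 4

After move 5 (R):
7 3 6
1 2 0
5 8 4

After move 6 (L):
7 3 6
1 0 2
5 8 4

After move 7 (U):
7 0 6
1 3 2
5 8 4

After move 8 (L):
0 7 6
1 3 2
5 8 4

After move 9 (D):
1 7 6
0 3 2
5 8 4

After move 10 (R):
1 7 6
3 0 2
5 8 4

After move 11 (U):
1 0 6
3 7 2
5 8 4

After move 12 (D):
1 7 6
3 0 2
5 8 4

Answer: 1 7 6
3 0 2
5 8 4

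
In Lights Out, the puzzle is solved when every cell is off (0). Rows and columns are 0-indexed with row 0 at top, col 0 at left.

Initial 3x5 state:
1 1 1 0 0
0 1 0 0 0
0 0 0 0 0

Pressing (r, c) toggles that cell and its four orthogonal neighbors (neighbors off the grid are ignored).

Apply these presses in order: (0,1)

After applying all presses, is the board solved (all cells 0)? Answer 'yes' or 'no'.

After press 1 at (0,1):
0 0 0 0 0
0 0 0 0 0
0 0 0 0 0

Lights still on: 0

Answer: yes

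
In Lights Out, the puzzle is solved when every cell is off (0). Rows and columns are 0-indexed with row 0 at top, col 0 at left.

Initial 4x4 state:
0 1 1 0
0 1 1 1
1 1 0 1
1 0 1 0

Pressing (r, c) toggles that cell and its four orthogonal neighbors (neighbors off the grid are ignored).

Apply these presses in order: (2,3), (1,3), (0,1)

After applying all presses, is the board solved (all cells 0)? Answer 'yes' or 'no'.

After press 1 at (2,3):
0 1 1 0
0 1 1 0
1 1 1 0
1 0 1 1

After press 2 at (1,3):
0 1 1 1
0 1 0 1
1 1 1 1
1 0 1 1

After press 3 at (0,1):
1 0 0 1
0 0 0 1
1 1 1 1
1 0 1 1

Lights still on: 10

Answer: no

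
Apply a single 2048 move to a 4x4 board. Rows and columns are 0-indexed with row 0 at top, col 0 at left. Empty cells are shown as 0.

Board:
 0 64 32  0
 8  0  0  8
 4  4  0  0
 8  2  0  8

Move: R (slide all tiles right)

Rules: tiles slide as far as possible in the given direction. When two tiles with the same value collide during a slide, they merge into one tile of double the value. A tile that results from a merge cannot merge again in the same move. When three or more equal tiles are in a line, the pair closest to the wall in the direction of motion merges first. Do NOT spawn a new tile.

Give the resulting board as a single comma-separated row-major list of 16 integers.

Answer: 0, 0, 64, 32, 0, 0, 0, 16, 0, 0, 0, 8, 0, 8, 2, 8

Derivation:
Slide right:
row 0: [0, 64, 32, 0] -> [0, 0, 64, 32]
row 1: [8, 0, 0, 8] -> [0, 0, 0, 16]
row 2: [4, 4, 0, 0] -> [0, 0, 0, 8]
row 3: [8, 2, 0, 8] -> [0, 8, 2, 8]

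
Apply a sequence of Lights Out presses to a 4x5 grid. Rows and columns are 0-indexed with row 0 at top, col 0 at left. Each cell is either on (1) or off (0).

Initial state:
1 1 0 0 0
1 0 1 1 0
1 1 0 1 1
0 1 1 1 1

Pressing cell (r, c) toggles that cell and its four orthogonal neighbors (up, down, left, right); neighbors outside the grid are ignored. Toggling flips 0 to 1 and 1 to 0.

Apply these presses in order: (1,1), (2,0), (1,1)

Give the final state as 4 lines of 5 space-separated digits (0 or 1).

Answer: 1 1 0 0 0
0 0 1 1 0
0 0 0 1 1
1 1 1 1 1

Derivation:
After press 1 at (1,1):
1 0 0 0 0
0 1 0 1 0
1 0 0 1 1
0 1 1 1 1

After press 2 at (2,0):
1 0 0 0 0
1 1 0 1 0
0 1 0 1 1
1 1 1 1 1

After press 3 at (1,1):
1 1 0 0 0
0 0 1 1 0
0 0 0 1 1
1 1 1 1 1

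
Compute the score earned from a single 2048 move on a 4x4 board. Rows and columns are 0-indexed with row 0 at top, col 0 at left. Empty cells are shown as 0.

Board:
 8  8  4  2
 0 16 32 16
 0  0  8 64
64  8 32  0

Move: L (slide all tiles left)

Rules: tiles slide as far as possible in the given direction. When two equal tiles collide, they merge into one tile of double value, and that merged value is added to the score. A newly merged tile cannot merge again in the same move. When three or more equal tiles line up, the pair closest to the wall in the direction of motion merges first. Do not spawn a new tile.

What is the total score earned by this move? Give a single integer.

Answer: 16

Derivation:
Slide left:
row 0: [8, 8, 4, 2] -> [16, 4, 2, 0]  score +16 (running 16)
row 1: [0, 16, 32, 16] -> [16, 32, 16, 0]  score +0 (running 16)
row 2: [0, 0, 8, 64] -> [8, 64, 0, 0]  score +0 (running 16)
row 3: [64, 8, 32, 0] -> [64, 8, 32, 0]  score +0 (running 16)
Board after move:
16  4  2  0
16 32 16  0
 8 64  0  0
64  8 32  0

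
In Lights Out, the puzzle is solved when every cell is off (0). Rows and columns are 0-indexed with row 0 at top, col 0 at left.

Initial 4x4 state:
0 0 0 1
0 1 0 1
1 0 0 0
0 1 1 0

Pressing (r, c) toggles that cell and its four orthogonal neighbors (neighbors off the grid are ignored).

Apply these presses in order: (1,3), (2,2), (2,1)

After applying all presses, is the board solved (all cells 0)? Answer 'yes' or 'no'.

Answer: yes

Derivation:
After press 1 at (1,3):
0 0 0 0
0 1 1 0
1 0 0 1
0 1 1 0

After press 2 at (2,2):
0 0 0 0
0 1 0 0
1 1 1 0
0 1 0 0

After press 3 at (2,1):
0 0 0 0
0 0 0 0
0 0 0 0
0 0 0 0

Lights still on: 0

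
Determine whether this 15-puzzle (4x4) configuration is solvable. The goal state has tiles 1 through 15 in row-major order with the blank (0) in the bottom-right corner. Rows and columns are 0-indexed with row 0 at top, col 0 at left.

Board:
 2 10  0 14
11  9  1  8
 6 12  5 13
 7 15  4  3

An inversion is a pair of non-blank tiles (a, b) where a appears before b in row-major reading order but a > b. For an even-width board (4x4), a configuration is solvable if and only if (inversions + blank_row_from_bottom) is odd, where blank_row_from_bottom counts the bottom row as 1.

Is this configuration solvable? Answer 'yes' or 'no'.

Inversions: 57
Blank is in row 0 (0-indexed from top), which is row 4 counting from the bottom (bottom = 1).
57 + 4 = 61, which is odd, so the puzzle is solvable.

Answer: yes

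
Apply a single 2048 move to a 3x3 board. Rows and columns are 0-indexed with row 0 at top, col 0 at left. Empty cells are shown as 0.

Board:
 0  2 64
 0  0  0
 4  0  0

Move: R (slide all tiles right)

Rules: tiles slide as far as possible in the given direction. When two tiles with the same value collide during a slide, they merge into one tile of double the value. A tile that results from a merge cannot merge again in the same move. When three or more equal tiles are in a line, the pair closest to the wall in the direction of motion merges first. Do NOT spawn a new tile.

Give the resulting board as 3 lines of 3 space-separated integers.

Slide right:
row 0: [0, 2, 64] -> [0, 2, 64]
row 1: [0, 0, 0] -> [0, 0, 0]
row 2: [4, 0, 0] -> [0, 0, 4]

Answer:  0  2 64
 0  0  0
 0  0  4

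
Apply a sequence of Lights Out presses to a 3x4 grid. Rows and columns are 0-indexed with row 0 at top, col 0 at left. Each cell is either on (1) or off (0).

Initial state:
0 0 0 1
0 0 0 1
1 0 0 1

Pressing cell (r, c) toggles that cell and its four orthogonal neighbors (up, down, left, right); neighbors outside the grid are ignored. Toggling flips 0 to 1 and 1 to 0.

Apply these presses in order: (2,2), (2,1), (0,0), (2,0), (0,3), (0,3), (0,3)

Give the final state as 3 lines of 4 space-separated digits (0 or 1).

After press 1 at (2,2):
0 0 0 1
0 0 1 1
1 1 1 0

After press 2 at (2,1):
0 0 0 1
0 1 1 1
0 0 0 0

After press 3 at (0,0):
1 1 0 1
1 1 1 1
0 0 0 0

After press 4 at (2,0):
1 1 0 1
0 1 1 1
1 1 0 0

After press 5 at (0,3):
1 1 1 0
0 1 1 0
1 1 0 0

After press 6 at (0,3):
1 1 0 1
0 1 1 1
1 1 0 0

After press 7 at (0,3):
1 1 1 0
0 1 1 0
1 1 0 0

Answer: 1 1 1 0
0 1 1 0
1 1 0 0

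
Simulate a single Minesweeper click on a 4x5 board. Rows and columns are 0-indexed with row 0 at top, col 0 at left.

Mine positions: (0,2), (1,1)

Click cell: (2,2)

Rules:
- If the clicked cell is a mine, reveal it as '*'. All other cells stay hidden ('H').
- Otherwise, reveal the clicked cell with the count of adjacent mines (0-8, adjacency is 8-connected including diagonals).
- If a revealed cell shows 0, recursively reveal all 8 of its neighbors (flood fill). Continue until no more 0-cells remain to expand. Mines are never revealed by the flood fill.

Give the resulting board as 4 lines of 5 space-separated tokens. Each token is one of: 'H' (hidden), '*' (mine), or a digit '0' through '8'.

H H H H H
H H H H H
H H 1 H H
H H H H H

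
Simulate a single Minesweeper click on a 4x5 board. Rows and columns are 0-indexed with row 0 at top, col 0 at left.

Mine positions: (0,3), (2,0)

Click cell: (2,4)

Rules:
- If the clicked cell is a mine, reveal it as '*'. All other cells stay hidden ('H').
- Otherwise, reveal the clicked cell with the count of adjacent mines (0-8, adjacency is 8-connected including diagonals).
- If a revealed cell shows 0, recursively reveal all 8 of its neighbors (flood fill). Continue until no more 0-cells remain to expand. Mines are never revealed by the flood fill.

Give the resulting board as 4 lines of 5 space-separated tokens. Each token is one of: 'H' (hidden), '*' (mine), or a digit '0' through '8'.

H H H H H
H 1 1 1 1
H 1 0 0 0
H 1 0 0 0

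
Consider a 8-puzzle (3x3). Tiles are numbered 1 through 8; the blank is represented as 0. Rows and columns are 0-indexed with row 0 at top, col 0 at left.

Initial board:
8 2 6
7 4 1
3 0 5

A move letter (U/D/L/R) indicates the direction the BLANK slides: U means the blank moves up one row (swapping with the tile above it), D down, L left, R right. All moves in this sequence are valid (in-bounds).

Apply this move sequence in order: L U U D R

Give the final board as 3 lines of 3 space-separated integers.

Answer: 8 2 6
4 0 1
7 3 5

Derivation:
After move 1 (L):
8 2 6
7 4 1
0 3 5

After move 2 (U):
8 2 6
0 4 1
7 3 5

After move 3 (U):
0 2 6
8 4 1
7 3 5

After move 4 (D):
8 2 6
0 4 1
7 3 5

After move 5 (R):
8 2 6
4 0 1
7 3 5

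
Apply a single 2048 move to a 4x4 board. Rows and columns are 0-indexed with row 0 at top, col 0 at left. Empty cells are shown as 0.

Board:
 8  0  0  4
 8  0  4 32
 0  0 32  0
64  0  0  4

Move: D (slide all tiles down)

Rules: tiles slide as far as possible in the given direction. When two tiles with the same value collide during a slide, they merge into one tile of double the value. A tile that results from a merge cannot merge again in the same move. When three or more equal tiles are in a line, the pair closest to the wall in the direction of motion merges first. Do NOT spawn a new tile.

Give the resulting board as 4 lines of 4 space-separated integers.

Answer:  0  0  0  0
 0  0  0  4
16  0  4 32
64  0 32  4

Derivation:
Slide down:
col 0: [8, 8, 0, 64] -> [0, 0, 16, 64]
col 1: [0, 0, 0, 0] -> [0, 0, 0, 0]
col 2: [0, 4, 32, 0] -> [0, 0, 4, 32]
col 3: [4, 32, 0, 4] -> [0, 4, 32, 4]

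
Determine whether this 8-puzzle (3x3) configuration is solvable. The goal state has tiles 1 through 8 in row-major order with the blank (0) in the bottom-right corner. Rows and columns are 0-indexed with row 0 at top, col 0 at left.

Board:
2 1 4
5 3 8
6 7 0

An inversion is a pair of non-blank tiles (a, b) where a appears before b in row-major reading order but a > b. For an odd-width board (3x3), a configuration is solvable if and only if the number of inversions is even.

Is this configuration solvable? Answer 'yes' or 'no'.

Answer: no

Derivation:
Inversions (pairs i<j in row-major order where tile[i] > tile[j] > 0): 5
5 is odd, so the puzzle is not solvable.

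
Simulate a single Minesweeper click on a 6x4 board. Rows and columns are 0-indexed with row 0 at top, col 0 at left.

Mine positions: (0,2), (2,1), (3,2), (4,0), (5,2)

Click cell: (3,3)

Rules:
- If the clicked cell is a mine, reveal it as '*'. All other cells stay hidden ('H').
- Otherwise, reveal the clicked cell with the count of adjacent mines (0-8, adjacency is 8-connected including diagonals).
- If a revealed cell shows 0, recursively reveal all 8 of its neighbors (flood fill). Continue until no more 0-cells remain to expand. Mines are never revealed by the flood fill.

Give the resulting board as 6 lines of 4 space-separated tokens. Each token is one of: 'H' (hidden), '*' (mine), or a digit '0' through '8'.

H H H H
H H H H
H H H H
H H H 1
H H H H
H H H H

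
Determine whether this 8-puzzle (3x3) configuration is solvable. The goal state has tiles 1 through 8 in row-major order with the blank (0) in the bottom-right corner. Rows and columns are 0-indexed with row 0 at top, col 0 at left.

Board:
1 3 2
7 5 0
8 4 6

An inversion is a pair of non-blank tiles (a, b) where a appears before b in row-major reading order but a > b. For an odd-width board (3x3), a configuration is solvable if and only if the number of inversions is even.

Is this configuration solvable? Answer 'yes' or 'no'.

Answer: no

Derivation:
Inversions (pairs i<j in row-major order where tile[i] > tile[j] > 0): 7
7 is odd, so the puzzle is not solvable.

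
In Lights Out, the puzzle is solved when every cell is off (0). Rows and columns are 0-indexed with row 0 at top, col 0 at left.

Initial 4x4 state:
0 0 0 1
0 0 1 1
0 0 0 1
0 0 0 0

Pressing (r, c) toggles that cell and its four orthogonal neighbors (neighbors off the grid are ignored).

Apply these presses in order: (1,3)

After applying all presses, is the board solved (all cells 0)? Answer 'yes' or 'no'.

Answer: yes

Derivation:
After press 1 at (1,3):
0 0 0 0
0 0 0 0
0 0 0 0
0 0 0 0

Lights still on: 0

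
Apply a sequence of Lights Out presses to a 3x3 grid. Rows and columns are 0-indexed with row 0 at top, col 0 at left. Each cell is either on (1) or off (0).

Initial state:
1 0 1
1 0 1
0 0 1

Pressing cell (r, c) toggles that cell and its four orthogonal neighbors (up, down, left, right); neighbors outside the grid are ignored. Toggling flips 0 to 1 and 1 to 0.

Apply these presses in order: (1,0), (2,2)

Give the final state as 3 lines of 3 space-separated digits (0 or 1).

After press 1 at (1,0):
0 0 1
0 1 1
1 0 1

After press 2 at (2,2):
0 0 1
0 1 0
1 1 0

Answer: 0 0 1
0 1 0
1 1 0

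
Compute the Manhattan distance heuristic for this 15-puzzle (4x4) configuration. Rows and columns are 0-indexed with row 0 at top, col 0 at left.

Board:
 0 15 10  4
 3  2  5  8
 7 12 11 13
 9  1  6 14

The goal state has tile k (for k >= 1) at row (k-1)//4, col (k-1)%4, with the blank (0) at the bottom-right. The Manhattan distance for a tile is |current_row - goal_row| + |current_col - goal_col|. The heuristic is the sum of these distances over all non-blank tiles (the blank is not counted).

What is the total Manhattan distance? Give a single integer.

Tile 15: at (0,1), goal (3,2), distance |0-3|+|1-2| = 4
Tile 10: at (0,2), goal (2,1), distance |0-2|+|2-1| = 3
Tile 4: at (0,3), goal (0,3), distance |0-0|+|3-3| = 0
Tile 3: at (1,0), goal (0,2), distance |1-0|+|0-2| = 3
Tile 2: at (1,1), goal (0,1), distance |1-0|+|1-1| = 1
Tile 5: at (1,2), goal (1,0), distance |1-1|+|2-0| = 2
Tile 8: at (1,3), goal (1,3), distance |1-1|+|3-3| = 0
Tile 7: at (2,0), goal (1,2), distance |2-1|+|0-2| = 3
Tile 12: at (2,1), goal (2,3), distance |2-2|+|1-3| = 2
Tile 11: at (2,2), goal (2,2), distance |2-2|+|2-2| = 0
Tile 13: at (2,3), goal (3,0), distance |2-3|+|3-0| = 4
Tile 9: at (3,0), goal (2,0), distance |3-2|+|0-0| = 1
Tile 1: at (3,1), goal (0,0), distance |3-0|+|1-0| = 4
Tile 6: at (3,2), goal (1,1), distance |3-1|+|2-1| = 3
Tile 14: at (3,3), goal (3,1), distance |3-3|+|3-1| = 2
Sum: 4 + 3 + 0 + 3 + 1 + 2 + 0 + 3 + 2 + 0 + 4 + 1 + 4 + 3 + 2 = 32

Answer: 32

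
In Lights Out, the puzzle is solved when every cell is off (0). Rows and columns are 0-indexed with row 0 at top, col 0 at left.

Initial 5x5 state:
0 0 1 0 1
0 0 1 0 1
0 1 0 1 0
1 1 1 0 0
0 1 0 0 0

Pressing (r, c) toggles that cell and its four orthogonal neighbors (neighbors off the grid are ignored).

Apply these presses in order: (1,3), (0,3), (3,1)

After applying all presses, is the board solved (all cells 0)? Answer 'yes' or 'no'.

After press 1 at (1,3):
0 0 1 1 1
0 0 0 1 0
0 1 0 0 0
1 1 1 0 0
0 1 0 0 0

After press 2 at (0,3):
0 0 0 0 0
0 0 0 0 0
0 1 0 0 0
1 1 1 0 0
0 1 0 0 0

After press 3 at (3,1):
0 0 0 0 0
0 0 0 0 0
0 0 0 0 0
0 0 0 0 0
0 0 0 0 0

Lights still on: 0

Answer: yes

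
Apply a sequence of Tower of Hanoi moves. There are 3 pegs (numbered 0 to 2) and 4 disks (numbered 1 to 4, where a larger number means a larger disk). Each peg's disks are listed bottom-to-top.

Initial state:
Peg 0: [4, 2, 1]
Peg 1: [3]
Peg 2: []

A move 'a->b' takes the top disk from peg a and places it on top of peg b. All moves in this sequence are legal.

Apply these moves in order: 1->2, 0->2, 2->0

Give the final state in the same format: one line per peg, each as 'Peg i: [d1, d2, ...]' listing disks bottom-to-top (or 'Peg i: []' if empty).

After move 1 (1->2):
Peg 0: [4, 2, 1]
Peg 1: []
Peg 2: [3]

After move 2 (0->2):
Peg 0: [4, 2]
Peg 1: []
Peg 2: [3, 1]

After move 3 (2->0):
Peg 0: [4, 2, 1]
Peg 1: []
Peg 2: [3]

Answer: Peg 0: [4, 2, 1]
Peg 1: []
Peg 2: [3]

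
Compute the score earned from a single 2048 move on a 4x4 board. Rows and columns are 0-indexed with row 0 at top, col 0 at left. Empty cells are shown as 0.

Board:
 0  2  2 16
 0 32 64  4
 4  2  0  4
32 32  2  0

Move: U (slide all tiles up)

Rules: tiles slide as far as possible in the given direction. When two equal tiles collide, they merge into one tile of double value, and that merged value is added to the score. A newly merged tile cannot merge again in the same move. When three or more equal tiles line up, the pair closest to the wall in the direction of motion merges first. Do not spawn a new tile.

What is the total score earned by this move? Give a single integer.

Answer: 8

Derivation:
Slide up:
col 0: [0, 0, 4, 32] -> [4, 32, 0, 0]  score +0 (running 0)
col 1: [2, 32, 2, 32] -> [2, 32, 2, 32]  score +0 (running 0)
col 2: [2, 64, 0, 2] -> [2, 64, 2, 0]  score +0 (running 0)
col 3: [16, 4, 4, 0] -> [16, 8, 0, 0]  score +8 (running 8)
Board after move:
 4  2  2 16
32 32 64  8
 0  2  2  0
 0 32  0  0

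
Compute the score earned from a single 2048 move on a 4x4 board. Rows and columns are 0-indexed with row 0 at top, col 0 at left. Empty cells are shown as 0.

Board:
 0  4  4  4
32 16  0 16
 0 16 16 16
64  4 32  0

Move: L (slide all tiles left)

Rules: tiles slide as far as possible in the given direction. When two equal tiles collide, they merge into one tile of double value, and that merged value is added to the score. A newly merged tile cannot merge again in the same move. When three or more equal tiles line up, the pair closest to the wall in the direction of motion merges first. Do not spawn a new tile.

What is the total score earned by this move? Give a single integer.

Answer: 72

Derivation:
Slide left:
row 0: [0, 4, 4, 4] -> [8, 4, 0, 0]  score +8 (running 8)
row 1: [32, 16, 0, 16] -> [32, 32, 0, 0]  score +32 (running 40)
row 2: [0, 16, 16, 16] -> [32, 16, 0, 0]  score +32 (running 72)
row 3: [64, 4, 32, 0] -> [64, 4, 32, 0]  score +0 (running 72)
Board after move:
 8  4  0  0
32 32  0  0
32 16  0  0
64  4 32  0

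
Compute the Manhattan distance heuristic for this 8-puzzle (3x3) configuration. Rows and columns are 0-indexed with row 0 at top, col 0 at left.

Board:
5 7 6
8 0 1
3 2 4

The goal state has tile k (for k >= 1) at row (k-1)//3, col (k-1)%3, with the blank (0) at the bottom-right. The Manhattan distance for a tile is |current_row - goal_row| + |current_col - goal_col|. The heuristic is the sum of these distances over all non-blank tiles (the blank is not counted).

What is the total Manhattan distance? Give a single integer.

Tile 5: at (0,0), goal (1,1), distance |0-1|+|0-1| = 2
Tile 7: at (0,1), goal (2,0), distance |0-2|+|1-0| = 3
Tile 6: at (0,2), goal (1,2), distance |0-1|+|2-2| = 1
Tile 8: at (1,0), goal (2,1), distance |1-2|+|0-1| = 2
Tile 1: at (1,2), goal (0,0), distance |1-0|+|2-0| = 3
Tile 3: at (2,0), goal (0,2), distance |2-0|+|0-2| = 4
Tile 2: at (2,1), goal (0,1), distance |2-0|+|1-1| = 2
Tile 4: at (2,2), goal (1,0), distance |2-1|+|2-0| = 3
Sum: 2 + 3 + 1 + 2 + 3 + 4 + 2 + 3 = 20

Answer: 20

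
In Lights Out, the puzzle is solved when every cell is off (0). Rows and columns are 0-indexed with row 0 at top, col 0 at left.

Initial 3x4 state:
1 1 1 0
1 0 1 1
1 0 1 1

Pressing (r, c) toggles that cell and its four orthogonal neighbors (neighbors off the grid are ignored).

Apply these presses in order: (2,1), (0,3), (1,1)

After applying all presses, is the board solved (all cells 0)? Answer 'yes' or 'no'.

Answer: no

Derivation:
After press 1 at (2,1):
1 1 1 0
1 1 1 1
0 1 0 1

After press 2 at (0,3):
1 1 0 1
1 1 1 0
0 1 0 1

After press 3 at (1,1):
1 0 0 1
0 0 0 0
0 0 0 1

Lights still on: 3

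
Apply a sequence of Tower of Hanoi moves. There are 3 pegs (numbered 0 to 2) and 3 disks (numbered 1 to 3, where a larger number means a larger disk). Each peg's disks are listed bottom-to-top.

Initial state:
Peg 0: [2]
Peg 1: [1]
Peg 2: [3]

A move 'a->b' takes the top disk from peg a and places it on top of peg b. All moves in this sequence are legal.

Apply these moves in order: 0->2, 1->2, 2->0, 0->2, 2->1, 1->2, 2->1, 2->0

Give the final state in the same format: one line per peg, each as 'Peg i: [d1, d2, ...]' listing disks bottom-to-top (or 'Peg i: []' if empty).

After move 1 (0->2):
Peg 0: []
Peg 1: [1]
Peg 2: [3, 2]

After move 2 (1->2):
Peg 0: []
Peg 1: []
Peg 2: [3, 2, 1]

After move 3 (2->0):
Peg 0: [1]
Peg 1: []
Peg 2: [3, 2]

After move 4 (0->2):
Peg 0: []
Peg 1: []
Peg 2: [3, 2, 1]

After move 5 (2->1):
Peg 0: []
Peg 1: [1]
Peg 2: [3, 2]

After move 6 (1->2):
Peg 0: []
Peg 1: []
Peg 2: [3, 2, 1]

After move 7 (2->1):
Peg 0: []
Peg 1: [1]
Peg 2: [3, 2]

After move 8 (2->0):
Peg 0: [2]
Peg 1: [1]
Peg 2: [3]

Answer: Peg 0: [2]
Peg 1: [1]
Peg 2: [3]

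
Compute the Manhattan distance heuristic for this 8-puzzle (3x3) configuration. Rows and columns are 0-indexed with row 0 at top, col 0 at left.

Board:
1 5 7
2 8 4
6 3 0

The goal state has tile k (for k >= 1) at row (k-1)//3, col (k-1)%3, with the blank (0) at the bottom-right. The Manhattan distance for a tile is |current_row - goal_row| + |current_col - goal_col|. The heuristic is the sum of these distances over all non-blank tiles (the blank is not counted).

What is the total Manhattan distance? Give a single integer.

Tile 1: at (0,0), goal (0,0), distance |0-0|+|0-0| = 0
Tile 5: at (0,1), goal (1,1), distance |0-1|+|1-1| = 1
Tile 7: at (0,2), goal (2,0), distance |0-2|+|2-0| = 4
Tile 2: at (1,0), goal (0,1), distance |1-0|+|0-1| = 2
Tile 8: at (1,1), goal (2,1), distance |1-2|+|1-1| = 1
Tile 4: at (1,2), goal (1,0), distance |1-1|+|2-0| = 2
Tile 6: at (2,0), goal (1,2), distance |2-1|+|0-2| = 3
Tile 3: at (2,1), goal (0,2), distance |2-0|+|1-2| = 3
Sum: 0 + 1 + 4 + 2 + 1 + 2 + 3 + 3 = 16

Answer: 16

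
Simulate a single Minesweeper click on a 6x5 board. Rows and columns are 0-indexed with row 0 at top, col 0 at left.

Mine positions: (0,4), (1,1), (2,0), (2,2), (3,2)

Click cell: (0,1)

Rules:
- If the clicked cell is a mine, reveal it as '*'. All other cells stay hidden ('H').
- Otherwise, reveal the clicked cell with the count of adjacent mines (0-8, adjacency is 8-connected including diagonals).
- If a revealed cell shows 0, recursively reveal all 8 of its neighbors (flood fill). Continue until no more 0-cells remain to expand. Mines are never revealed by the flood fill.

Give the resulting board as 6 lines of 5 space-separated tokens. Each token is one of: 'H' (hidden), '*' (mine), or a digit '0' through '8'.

H 1 H H H
H H H H H
H H H H H
H H H H H
H H H H H
H H H H H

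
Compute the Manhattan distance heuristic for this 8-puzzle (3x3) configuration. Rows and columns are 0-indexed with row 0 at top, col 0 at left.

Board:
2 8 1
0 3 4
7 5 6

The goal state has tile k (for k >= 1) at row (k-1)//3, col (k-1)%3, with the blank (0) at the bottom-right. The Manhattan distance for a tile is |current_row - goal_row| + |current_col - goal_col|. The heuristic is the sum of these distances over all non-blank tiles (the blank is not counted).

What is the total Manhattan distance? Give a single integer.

Tile 2: at (0,0), goal (0,1), distance |0-0|+|0-1| = 1
Tile 8: at (0,1), goal (2,1), distance |0-2|+|1-1| = 2
Tile 1: at (0,2), goal (0,0), distance |0-0|+|2-0| = 2
Tile 3: at (1,1), goal (0,2), distance |1-0|+|1-2| = 2
Tile 4: at (1,2), goal (1,0), distance |1-1|+|2-0| = 2
Tile 7: at (2,0), goal (2,0), distance |2-2|+|0-0| = 0
Tile 5: at (2,1), goal (1,1), distance |2-1|+|1-1| = 1
Tile 6: at (2,2), goal (1,2), distance |2-1|+|2-2| = 1
Sum: 1 + 2 + 2 + 2 + 2 + 0 + 1 + 1 = 11

Answer: 11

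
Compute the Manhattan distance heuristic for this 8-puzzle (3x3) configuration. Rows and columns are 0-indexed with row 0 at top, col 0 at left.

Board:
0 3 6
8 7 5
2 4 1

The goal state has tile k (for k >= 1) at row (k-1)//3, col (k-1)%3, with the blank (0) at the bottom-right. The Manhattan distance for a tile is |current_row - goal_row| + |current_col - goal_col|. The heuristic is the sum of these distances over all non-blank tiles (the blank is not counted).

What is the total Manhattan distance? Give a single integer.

Tile 3: (0,1)->(0,2) = 1
Tile 6: (0,2)->(1,2) = 1
Tile 8: (1,0)->(2,1) = 2
Tile 7: (1,1)->(2,0) = 2
Tile 5: (1,2)->(1,1) = 1
Tile 2: (2,0)->(0,1) = 3
Tile 4: (2,1)->(1,0) = 2
Tile 1: (2,2)->(0,0) = 4
Sum: 1 + 1 + 2 + 2 + 1 + 3 + 2 + 4 = 16

Answer: 16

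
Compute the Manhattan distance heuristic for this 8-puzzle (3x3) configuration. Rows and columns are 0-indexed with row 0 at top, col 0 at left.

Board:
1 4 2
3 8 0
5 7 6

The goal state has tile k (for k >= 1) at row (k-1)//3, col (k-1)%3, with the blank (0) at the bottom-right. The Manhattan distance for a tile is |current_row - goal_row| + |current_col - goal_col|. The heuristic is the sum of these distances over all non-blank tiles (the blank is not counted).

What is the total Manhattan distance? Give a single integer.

Answer: 11

Derivation:
Tile 1: at (0,0), goal (0,0), distance |0-0|+|0-0| = 0
Tile 4: at (0,1), goal (1,0), distance |0-1|+|1-0| = 2
Tile 2: at (0,2), goal (0,1), distance |0-0|+|2-1| = 1
Tile 3: at (1,0), goal (0,2), distance |1-0|+|0-2| = 3
Tile 8: at (1,1), goal (2,1), distance |1-2|+|1-1| = 1
Tile 5: at (2,0), goal (1,1), distance |2-1|+|0-1| = 2
Tile 7: at (2,1), goal (2,0), distance |2-2|+|1-0| = 1
Tile 6: at (2,2), goal (1,2), distance |2-1|+|2-2| = 1
Sum: 0 + 2 + 1 + 3 + 1 + 2 + 1 + 1 = 11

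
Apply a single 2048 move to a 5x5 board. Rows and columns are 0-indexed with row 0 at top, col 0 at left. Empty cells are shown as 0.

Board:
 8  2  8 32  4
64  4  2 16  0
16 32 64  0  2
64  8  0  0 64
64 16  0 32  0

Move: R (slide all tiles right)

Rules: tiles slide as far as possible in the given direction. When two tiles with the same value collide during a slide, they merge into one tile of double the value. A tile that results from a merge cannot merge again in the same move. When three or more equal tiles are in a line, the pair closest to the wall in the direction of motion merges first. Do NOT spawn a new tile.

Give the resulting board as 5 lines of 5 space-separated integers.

Answer:  8  2  8 32  4
 0 64  4  2 16
 0 16 32 64  2
 0  0 64  8 64
 0  0 64 16 32

Derivation:
Slide right:
row 0: [8, 2, 8, 32, 4] -> [8, 2, 8, 32, 4]
row 1: [64, 4, 2, 16, 0] -> [0, 64, 4, 2, 16]
row 2: [16, 32, 64, 0, 2] -> [0, 16, 32, 64, 2]
row 3: [64, 8, 0, 0, 64] -> [0, 0, 64, 8, 64]
row 4: [64, 16, 0, 32, 0] -> [0, 0, 64, 16, 32]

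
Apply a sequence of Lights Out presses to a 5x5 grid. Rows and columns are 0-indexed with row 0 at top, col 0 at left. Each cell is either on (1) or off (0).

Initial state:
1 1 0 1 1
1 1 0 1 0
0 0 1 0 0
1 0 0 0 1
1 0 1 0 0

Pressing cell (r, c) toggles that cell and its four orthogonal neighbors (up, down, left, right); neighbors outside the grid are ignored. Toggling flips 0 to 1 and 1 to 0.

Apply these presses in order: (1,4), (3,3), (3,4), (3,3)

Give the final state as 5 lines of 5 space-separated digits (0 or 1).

After press 1 at (1,4):
1 1 0 1 0
1 1 0 0 1
0 0 1 0 1
1 0 0 0 1
1 0 1 0 0

After press 2 at (3,3):
1 1 0 1 0
1 1 0 0 1
0 0 1 1 1
1 0 1 1 0
1 0 1 1 0

After press 3 at (3,4):
1 1 0 1 0
1 1 0 0 1
0 0 1 1 0
1 0 1 0 1
1 0 1 1 1

After press 4 at (3,3):
1 1 0 1 0
1 1 0 0 1
0 0 1 0 0
1 0 0 1 0
1 0 1 0 1

Answer: 1 1 0 1 0
1 1 0 0 1
0 0 1 0 0
1 0 0 1 0
1 0 1 0 1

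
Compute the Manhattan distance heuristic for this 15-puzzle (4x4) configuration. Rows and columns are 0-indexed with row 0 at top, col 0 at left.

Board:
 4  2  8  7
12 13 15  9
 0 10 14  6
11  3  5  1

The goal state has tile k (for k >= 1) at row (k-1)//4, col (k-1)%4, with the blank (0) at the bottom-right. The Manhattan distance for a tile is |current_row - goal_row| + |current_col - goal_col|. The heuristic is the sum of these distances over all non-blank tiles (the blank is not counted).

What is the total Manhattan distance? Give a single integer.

Tile 4: (0,0)->(0,3) = 3
Tile 2: (0,1)->(0,1) = 0
Tile 8: (0,2)->(1,3) = 2
Tile 7: (0,3)->(1,2) = 2
Tile 12: (1,0)->(2,3) = 4
Tile 13: (1,1)->(3,0) = 3
Tile 15: (1,2)->(3,2) = 2
Tile 9: (1,3)->(2,0) = 4
Tile 10: (2,1)->(2,1) = 0
Tile 14: (2,2)->(3,1) = 2
Tile 6: (2,3)->(1,1) = 3
Tile 11: (3,0)->(2,2) = 3
Tile 3: (3,1)->(0,2) = 4
Tile 5: (3,2)->(1,0) = 4
Tile 1: (3,3)->(0,0) = 6
Sum: 3 + 0 + 2 + 2 + 4 + 3 + 2 + 4 + 0 + 2 + 3 + 3 + 4 + 4 + 6 = 42

Answer: 42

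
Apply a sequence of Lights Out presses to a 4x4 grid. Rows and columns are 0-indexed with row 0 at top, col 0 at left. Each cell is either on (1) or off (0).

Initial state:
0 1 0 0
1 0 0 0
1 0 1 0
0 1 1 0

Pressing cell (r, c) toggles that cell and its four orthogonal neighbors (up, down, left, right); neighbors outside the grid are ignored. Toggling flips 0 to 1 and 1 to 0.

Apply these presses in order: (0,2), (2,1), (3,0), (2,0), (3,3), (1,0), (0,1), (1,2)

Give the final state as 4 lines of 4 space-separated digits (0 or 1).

After press 1 at (0,2):
0 0 1 1
1 0 1 0
1 0 1 0
0 1 1 0

After press 2 at (2,1):
0 0 1 1
1 1 1 0
0 1 0 0
0 0 1 0

After press 3 at (3,0):
0 0 1 1
1 1 1 0
1 1 0 0
1 1 1 0

After press 4 at (2,0):
0 0 1 1
0 1 1 0
0 0 0 0
0 1 1 0

After press 5 at (3,3):
0 0 1 1
0 1 1 0
0 0 0 1
0 1 0 1

After press 6 at (1,0):
1 0 1 1
1 0 1 0
1 0 0 1
0 1 0 1

After press 7 at (0,1):
0 1 0 1
1 1 1 0
1 0 0 1
0 1 0 1

After press 8 at (1,2):
0 1 1 1
1 0 0 1
1 0 1 1
0 1 0 1

Answer: 0 1 1 1
1 0 0 1
1 0 1 1
0 1 0 1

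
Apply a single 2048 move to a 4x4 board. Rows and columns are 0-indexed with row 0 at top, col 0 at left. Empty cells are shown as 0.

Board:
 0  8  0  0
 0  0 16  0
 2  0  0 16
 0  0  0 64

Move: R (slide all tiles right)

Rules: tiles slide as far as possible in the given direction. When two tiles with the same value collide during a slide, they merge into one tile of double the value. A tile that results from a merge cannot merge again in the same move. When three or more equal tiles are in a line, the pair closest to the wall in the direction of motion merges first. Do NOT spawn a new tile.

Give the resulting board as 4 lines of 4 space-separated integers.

Answer:  0  0  0  8
 0  0  0 16
 0  0  2 16
 0  0  0 64

Derivation:
Slide right:
row 0: [0, 8, 0, 0] -> [0, 0, 0, 8]
row 1: [0, 0, 16, 0] -> [0, 0, 0, 16]
row 2: [2, 0, 0, 16] -> [0, 0, 2, 16]
row 3: [0, 0, 0, 64] -> [0, 0, 0, 64]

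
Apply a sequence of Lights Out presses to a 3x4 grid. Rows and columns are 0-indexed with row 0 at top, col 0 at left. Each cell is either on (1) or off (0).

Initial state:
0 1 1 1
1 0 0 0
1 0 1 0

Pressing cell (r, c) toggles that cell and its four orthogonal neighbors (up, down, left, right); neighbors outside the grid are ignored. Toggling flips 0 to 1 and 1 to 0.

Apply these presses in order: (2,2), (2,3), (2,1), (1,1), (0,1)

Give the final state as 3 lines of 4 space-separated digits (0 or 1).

Answer: 1 1 0 1
0 1 0 1
0 1 0 0

Derivation:
After press 1 at (2,2):
0 1 1 1
1 0 1 0
1 1 0 1

After press 2 at (2,3):
0 1 1 1
1 0 1 1
1 1 1 0

After press 3 at (2,1):
0 1 1 1
1 1 1 1
0 0 0 0

After press 4 at (1,1):
0 0 1 1
0 0 0 1
0 1 0 0

After press 5 at (0,1):
1 1 0 1
0 1 0 1
0 1 0 0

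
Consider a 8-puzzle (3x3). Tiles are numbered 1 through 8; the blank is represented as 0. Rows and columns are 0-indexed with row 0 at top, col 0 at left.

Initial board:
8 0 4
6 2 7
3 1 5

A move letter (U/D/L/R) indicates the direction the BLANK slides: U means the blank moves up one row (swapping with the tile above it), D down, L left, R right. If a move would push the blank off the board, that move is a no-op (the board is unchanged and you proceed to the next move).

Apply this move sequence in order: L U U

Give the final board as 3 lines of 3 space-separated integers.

After move 1 (L):
0 8 4
6 2 7
3 1 5

After move 2 (U):
0 8 4
6 2 7
3 1 5

After move 3 (U):
0 8 4
6 2 7
3 1 5

Answer: 0 8 4
6 2 7
3 1 5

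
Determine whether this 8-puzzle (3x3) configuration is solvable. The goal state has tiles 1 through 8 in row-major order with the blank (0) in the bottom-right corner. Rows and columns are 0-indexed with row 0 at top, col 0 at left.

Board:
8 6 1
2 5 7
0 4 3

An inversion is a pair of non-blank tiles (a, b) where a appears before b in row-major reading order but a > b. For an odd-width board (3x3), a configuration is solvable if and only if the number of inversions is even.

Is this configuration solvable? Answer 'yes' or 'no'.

Answer: no

Derivation:
Inversions (pairs i<j in row-major order where tile[i] > tile[j] > 0): 17
17 is odd, so the puzzle is not solvable.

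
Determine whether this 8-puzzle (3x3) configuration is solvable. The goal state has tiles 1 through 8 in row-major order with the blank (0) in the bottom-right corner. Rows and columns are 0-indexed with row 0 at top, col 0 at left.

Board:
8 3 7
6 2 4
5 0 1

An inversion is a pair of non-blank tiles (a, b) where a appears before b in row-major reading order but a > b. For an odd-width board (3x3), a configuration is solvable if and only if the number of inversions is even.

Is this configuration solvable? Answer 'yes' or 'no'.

Answer: no

Derivation:
Inversions (pairs i<j in row-major order where tile[i] > tile[j] > 0): 21
21 is odd, so the puzzle is not solvable.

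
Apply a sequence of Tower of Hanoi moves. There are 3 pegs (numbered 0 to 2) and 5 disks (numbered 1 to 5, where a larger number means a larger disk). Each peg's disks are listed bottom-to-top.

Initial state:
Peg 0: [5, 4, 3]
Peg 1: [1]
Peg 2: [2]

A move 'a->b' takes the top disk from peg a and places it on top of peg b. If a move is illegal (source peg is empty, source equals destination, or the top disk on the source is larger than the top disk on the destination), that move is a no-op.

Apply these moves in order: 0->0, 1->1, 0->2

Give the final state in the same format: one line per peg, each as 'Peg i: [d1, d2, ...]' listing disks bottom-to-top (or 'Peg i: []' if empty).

Answer: Peg 0: [5, 4, 3]
Peg 1: [1]
Peg 2: [2]

Derivation:
After move 1 (0->0):
Peg 0: [5, 4, 3]
Peg 1: [1]
Peg 2: [2]

After move 2 (1->1):
Peg 0: [5, 4, 3]
Peg 1: [1]
Peg 2: [2]

After move 3 (0->2):
Peg 0: [5, 4, 3]
Peg 1: [1]
Peg 2: [2]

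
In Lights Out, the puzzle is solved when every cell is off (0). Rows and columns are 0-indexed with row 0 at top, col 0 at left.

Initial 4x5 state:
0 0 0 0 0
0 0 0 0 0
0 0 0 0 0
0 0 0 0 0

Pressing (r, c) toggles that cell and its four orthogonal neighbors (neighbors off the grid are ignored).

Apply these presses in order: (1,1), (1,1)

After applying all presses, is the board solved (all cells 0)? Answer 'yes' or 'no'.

After press 1 at (1,1):
0 1 0 0 0
1 1 1 0 0
0 1 0 0 0
0 0 0 0 0

After press 2 at (1,1):
0 0 0 0 0
0 0 0 0 0
0 0 0 0 0
0 0 0 0 0

Lights still on: 0

Answer: yes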